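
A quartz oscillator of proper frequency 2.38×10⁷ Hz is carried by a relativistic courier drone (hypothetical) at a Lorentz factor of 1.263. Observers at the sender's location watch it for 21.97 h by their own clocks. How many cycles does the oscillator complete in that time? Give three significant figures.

N = 1.49×10¹²

γ = 1.263
During 21.97 h of lab time, the oscillator's proper time advances by τ = Δt/γ = 21.97/1.263 = 17.40 h = 6.262×10⁴ s.
N = f × τ = 2.38×10⁷ × 6.262×10⁴ = 1.490×10¹².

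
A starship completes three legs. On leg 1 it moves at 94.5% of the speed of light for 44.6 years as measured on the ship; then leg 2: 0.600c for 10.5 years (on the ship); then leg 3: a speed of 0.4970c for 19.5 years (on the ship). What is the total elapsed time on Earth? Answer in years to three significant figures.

Leg 1: β = 0.945; γ = 1/√(1 − 0.945²) = 1/√0.1070 = 3.057; Δt_1 = 3.057 × 44.6 = 136.4 years.
Leg 2: γ = 1/√(1 − 0.600²) = 1/√0.6400 = 1.250; Δt_2 = 1.250 × 10.5 = 13.12 years.
Leg 3: γ = 1/√(1 − 0.4970²) = 1/√0.7530 = 1.152; Δt_3 = 1.152 × 19.5 = 22.47 years.
Total: 136.4 + 13.12 + 22.47 years.

Δt = 172 years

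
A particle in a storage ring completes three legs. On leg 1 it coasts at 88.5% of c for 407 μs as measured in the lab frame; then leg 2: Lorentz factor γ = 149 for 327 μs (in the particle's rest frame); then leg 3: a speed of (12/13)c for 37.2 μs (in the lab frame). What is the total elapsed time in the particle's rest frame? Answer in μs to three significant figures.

Leg 1: β = 0.885; γ = 1/√(1 − 0.885²) = 1/√0.2168 = 2.148; τ_1 = 407/2.148 = 189.5 μs.
Leg 2: 327 μs is already measured in the particle's rest frame.
Leg 3: γ = 1/√(1 − (12/13)²) = 13/5 = 2.600; τ_3 = 37.2/2.600 = 14.31 μs.
Total: 189.5 + 327.0 + 14.31 μs.

τ = 531 μs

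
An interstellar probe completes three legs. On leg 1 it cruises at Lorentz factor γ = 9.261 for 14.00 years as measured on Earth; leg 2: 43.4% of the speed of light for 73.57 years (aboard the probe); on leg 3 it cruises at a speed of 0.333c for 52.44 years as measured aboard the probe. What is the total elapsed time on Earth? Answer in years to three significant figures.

Δt = 151 years

Leg 1: 14.00 years is already measured on Earth.
Leg 2: β = 0.434; γ = 1/√(1 − 0.434²) = 1/√0.8116 = 1.110; Δt_2 = 1.110 × 73.57 = 81.66 years.
Leg 3: γ = 1/√(1 − 0.333²) = 1/√0.8891 = 1.061; Δt_3 = 1.061 × 52.44 = 55.61 years.
Total: 14.00 + 81.66 + 55.61 years.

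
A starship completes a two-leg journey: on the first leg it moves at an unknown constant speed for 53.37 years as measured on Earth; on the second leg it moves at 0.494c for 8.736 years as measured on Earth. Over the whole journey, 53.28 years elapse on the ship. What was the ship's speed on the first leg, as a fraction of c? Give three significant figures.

β = 0.517

Leg 1: speed unknown; τ_1 = 53.37/γ_1.
Leg 2: γ = 1/√(1 − 0.494²) = 1/√0.7560 = 1.150; τ_2 = 8.736/1.150 = 7.596 years.
Total proper time: τ_1 + 7.596 = 53.28, so τ_1 = 53.28 − 7.596 = 45.68 years.
γ_1 = 53.37/45.68 = 1.168; β = √(1 − 1/γ²) = √0.2673.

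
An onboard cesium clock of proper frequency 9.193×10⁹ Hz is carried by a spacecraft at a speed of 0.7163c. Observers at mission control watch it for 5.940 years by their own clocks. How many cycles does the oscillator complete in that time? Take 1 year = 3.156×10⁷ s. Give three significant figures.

γ = 1/√(1 − 0.7163²) = 1/√0.4869 = 1.433
During 5.940 years of lab time, the oscillator's proper time advances by τ = Δt/γ = 5.940/1.433 = 4.145 years = 1.308×10⁸ s.
N = f × τ = 9.193×10⁹ × 1.308×10⁸ = 1.203×10¹⁸.

N = 1.20×10¹⁸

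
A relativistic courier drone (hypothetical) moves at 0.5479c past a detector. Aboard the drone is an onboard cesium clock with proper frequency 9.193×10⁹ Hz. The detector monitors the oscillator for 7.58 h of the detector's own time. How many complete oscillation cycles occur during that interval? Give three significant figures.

N = 2.10×10¹⁴

γ = 1/√(1 − 0.5479²) = 1/√0.6998 = 1.195
During 7.58 h of lab time, the oscillator's proper time advances by τ = Δt/γ = 7.58/1.195 = 6.341 h = 2.283×10⁴ s.
N = f × τ = 9.193×10⁹ × 2.283×10⁴ = 2.099×10¹⁴.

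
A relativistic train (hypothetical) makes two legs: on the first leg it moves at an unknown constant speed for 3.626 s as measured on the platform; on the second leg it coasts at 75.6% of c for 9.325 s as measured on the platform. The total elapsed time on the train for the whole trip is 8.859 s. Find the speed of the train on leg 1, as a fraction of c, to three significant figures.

β = 0.650

Leg 1: speed unknown; τ_1 = 3.626/γ_1.
Leg 2: β = 0.756; γ = 1/√(1 − 0.756²) = 1/√0.4285 = 1.528; τ_2 = 9.325/1.528 = 6.104 s.
Total proper time: τ_1 + 6.104 = 8.859, so τ_1 = 8.859 − 6.104 = 2.755 s.
γ_1 = 3.626/2.755 = 1.316; β = √(1 − 1/γ²) = √0.4227.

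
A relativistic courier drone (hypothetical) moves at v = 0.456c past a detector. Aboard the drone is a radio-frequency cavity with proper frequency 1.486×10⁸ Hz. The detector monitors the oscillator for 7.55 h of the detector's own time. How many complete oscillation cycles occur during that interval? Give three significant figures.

γ = 1/√(1 − 0.456²) = 1/√0.7921 = 1.124
During 7.55 h of lab time, the oscillator's proper time advances by τ = Δt/γ = 7.55/1.124 = 6.719 h = 2.419×10⁴ s.
N = f × τ = 1.486×10⁸ × 2.419×10⁴ = 3.595×10¹².

N = 3.59×10¹²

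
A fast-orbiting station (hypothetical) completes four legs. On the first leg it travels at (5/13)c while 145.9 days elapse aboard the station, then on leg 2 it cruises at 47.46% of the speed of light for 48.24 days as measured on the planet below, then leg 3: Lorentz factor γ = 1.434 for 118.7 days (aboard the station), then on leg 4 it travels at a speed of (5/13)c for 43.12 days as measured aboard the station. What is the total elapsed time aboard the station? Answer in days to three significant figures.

Leg 1: 145.9 days is already measured aboard the station.
Leg 2: β = 0.4746; γ = 1/√(1 − 0.4746²) = 1/√0.7748 = 1.136; τ_2 = 48.24/1.136 = 42.46 days.
Leg 3: 118.7 days is already measured aboard the station.
Leg 4: 43.12 days is already measured aboard the station.
Total: 145.9 + 42.46 + 118.7 + 43.12 days.

τ = 350 days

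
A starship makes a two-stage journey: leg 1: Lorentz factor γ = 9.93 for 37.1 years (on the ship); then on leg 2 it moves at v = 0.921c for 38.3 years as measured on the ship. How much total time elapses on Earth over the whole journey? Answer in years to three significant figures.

Leg 1: γ = 9.93; Δt_1 = 9.930 × 37.1 = 368.4 years.
Leg 2: γ = 1/√(1 − 0.921²) = 1/√0.1518 = 2.567; Δt_2 = 2.567 × 38.3 = 98.32 years.
Total: 368.4 + 98.32 years.

Δt = 467 years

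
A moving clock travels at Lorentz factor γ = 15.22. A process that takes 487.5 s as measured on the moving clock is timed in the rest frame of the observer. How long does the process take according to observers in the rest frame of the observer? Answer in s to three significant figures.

γ = 15.22
The interval measured on the moving clock is the proper time (both events occur at the same place in that frame); the lab-frame interval is Δt = γτ = 15.22 × 487.5 s.

Δt = 7420 s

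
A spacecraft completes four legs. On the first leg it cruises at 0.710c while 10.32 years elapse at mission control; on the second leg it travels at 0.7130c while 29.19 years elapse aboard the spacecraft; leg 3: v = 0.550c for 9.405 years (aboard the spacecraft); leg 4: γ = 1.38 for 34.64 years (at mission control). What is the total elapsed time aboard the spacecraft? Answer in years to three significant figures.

τ = 71.0 years

Leg 1: γ = 1/√(1 − 0.710²) = 1/√0.4959 = 1.420; τ_1 = 10.32/1.420 = 7.267 years.
Leg 2: 29.19 years is already measured aboard the spacecraft.
Leg 3: 9.405 years is already measured aboard the spacecraft.
Leg 4: γ = 1.38; τ_4 = 34.64/1.380 = 25.10 years.
Total: 7.267 + 29.19 + 9.405 + 25.10 years.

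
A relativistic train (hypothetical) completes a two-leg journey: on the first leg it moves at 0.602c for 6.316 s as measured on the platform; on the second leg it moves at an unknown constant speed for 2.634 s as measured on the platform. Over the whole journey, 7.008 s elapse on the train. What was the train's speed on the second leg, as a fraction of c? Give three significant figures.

β = 0.666

Leg 1: γ = 1/√(1 − 0.602²) = 1/√0.6376 = 1.252; τ_1 = 6.316/1.252 = 5.043 s.
Leg 2: speed unknown; τ_2 = 2.634/γ_2.
Total proper time: 5.043 + τ_2 = 7.008, so τ_2 = 7.008 − 5.043 = 1.965 s.
γ_2 = 2.634/1.965 = 1.341; β = √(1 − 1/γ²) = √0.4436.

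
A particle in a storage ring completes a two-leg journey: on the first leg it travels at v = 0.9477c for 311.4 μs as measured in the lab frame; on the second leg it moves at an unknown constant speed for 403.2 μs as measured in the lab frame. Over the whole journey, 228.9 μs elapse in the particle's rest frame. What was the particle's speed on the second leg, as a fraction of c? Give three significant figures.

β = 0.947

Leg 1: γ = 1/√(1 − 0.9477²) = 1/√0.1019 = 3.133; τ_1 = 311.4/3.133 = 99.39 μs.
Leg 2: speed unknown; τ_2 = 403.2/γ_2.
Total proper time: 99.39 + τ_2 = 228.9, so τ_2 = 228.9 − 99.39 = 129.5 μs.
γ_2 = 403.2/129.5 = 3.113; β = √(1 − 1/γ²) = √0.8968.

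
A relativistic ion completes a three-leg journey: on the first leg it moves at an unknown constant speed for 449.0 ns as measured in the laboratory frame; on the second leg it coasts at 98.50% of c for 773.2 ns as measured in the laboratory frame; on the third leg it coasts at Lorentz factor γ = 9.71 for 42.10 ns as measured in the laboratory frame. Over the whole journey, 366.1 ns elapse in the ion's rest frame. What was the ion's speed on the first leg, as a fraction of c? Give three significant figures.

β = 0.861

Leg 1: speed unknown; τ_1 = 449.0/γ_1.
Leg 2: β = 0.9850; γ = 1/√(1 − 0.9850²) = 1/√0.02977 = 5.795; τ_2 = 773.2/5.795 = 133.4 ns.
Leg 3: γ = 9.71; τ_3 = 42.10/9.710 = 4.336 ns.
Total proper time: τ_1 + 133.4 + 4.336 = 366.1, so τ_1 = 366.1 − 137.8 = 228.3 ns.
γ_1 = 449.0/228.3 = 1.966; β = √(1 − 1/γ²) = √0.7414.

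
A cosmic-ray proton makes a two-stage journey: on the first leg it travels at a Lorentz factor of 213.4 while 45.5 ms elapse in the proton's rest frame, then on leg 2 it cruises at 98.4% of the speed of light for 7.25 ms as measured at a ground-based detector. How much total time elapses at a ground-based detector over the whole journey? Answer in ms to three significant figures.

Δt = 9720 ms

Leg 1: γ = 213.4; Δt_1 = 213.4 × 45.5 = 9710 ms.
Leg 2: 7.25 ms is already measured at a ground-based detector.
Total: 9710 + 7.250 ms.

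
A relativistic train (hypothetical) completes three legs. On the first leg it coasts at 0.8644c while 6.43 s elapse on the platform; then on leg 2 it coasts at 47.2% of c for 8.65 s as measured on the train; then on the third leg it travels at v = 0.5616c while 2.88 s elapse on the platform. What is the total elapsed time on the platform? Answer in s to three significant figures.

Δt = 19.1 s

Leg 1: 6.43 s is already measured on the platform.
Leg 2: β = 0.472; γ = 1/√(1 − 0.472²) = 1/√0.7772 = 1.134; Δt_2 = 1.134 × 8.65 = 9.812 s.
Leg 3: 2.88 s is already measured on the platform.
Total: 6.430 + 9.812 + 2.880 s.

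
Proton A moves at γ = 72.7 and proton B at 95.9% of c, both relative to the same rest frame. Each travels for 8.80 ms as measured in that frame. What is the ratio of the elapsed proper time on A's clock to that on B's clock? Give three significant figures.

τ_A/τ_B = 0.0485

A: γ = 72.7. B: β = 0.959; γ = 1/√(1 − 0.959²) = 1/√0.08032 = 3.529.
τ_A/τ_B = γ_B/γ_A = 3.529/72.70 = 0.04854, so τ_A/τ_B = 0.04854.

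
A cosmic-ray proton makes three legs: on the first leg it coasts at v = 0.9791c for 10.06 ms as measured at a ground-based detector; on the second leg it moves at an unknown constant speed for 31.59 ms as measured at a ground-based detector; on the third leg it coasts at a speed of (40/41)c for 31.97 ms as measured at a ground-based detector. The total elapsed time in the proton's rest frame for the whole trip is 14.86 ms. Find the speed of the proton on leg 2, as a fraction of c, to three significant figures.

β = 0.983

Leg 1: γ = 1/√(1 − 0.9791²) = 1/√0.04136 = 4.917; τ_1 = 10.06/4.917 = 2.046 ms.
Leg 2: speed unknown; τ_2 = 31.59/γ_2.
Leg 3: γ = 1/√(1 − (40/41)²) = 41/9 ≈ 4.556; τ_3 = 31.97/4.556 = 7.018 ms.
Total proper time: 2.046 + τ_2 + 7.018 = 14.86, so τ_2 = 14.86 − 9.064 = 5.796 ms.
γ_2 = 31.59/5.796 = 5.450; β = √(1 − 1/γ²) = √0.9663.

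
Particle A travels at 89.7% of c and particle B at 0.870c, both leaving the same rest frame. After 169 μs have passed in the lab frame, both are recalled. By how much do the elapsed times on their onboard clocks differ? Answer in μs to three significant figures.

A: β = 0.897; γ = 1/√(1 − 0.897²) = 1/√0.1954 = 2.262; τ_A = 169/2.262 = 74.70 μs.
B: γ = 1/√(1 − 0.870²) = 1/√0.2431 = 2.028; τ_B = 169/2.028 = 83.33 μs.

|τ_A − τ_B| = 8.62 μs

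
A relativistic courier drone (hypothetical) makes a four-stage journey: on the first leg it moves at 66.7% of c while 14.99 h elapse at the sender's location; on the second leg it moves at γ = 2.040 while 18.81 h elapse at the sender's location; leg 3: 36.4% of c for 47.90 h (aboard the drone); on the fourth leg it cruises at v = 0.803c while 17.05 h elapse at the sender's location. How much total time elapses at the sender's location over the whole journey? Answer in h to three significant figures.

Δt = 102 h

Leg 1: 14.99 h is already measured at the sender's location.
Leg 2: 18.81 h is already measured at the sender's location.
Leg 3: β = 0.364; γ = 1/√(1 − 0.364²) = 1/√0.8675 = 1.074; Δt_3 = 1.074 × 47.90 = 51.43 h.
Leg 4: 17.05 h is already measured at the sender's location.
Total: 14.99 + 18.81 + 51.43 + 17.05 h.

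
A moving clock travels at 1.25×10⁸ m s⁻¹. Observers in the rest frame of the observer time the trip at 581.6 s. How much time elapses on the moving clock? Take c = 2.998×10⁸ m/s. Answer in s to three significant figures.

τ = 529 s

β = 1.25×10⁸/2.998×10⁸ = 0.4169; γ = 1/√(1 − 0.4169²) = 1.100
The interval measured in the rest frame of the observer is the dilated one; the clock on the moving clock measures the proper time τ = Δt/γ = 581.6/1.100 s.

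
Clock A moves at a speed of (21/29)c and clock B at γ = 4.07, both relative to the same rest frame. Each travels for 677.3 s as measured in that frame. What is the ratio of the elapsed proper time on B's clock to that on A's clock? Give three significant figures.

τ_B/τ_A = 0.356

A: γ = 1/√(1 − (21/29)²) = 29/20 = 1.450. B: γ = 4.07.
τ_A/τ_B = γ_B/γ_A = 4.070/1.450 = 2.807, so τ_B/τ_A = 0.3563.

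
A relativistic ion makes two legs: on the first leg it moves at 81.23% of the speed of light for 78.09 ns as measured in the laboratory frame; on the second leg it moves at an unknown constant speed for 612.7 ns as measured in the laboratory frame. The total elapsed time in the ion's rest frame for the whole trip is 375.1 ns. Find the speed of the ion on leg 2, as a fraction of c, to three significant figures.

Leg 1: β = 0.8123; γ = 1/√(1 − 0.8123²) = 1/√0.3402 = 1.715; τ_1 = 78.09/1.715 = 45.55 ns.
Leg 2: speed unknown; τ_2 = 612.7/γ_2.
Total proper time: 45.55 + τ_2 = 375.1, so τ_2 = 375.1 − 45.55 = 329.6 ns.
γ_2 = 612.7/329.6 = 1.859; β = √(1 − 1/γ²) = √0.7107.

β = 0.843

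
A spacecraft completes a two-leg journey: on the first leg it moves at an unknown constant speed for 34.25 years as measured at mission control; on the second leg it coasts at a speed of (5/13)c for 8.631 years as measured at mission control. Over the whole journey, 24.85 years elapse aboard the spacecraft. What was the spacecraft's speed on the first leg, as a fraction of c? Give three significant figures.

Leg 1: speed unknown; τ_1 = 34.25/γ_1.
Leg 2: γ = 1/√(1 − (5/13)²) = 13/12 ≈ 1.083; τ_2 = 8.631/1.083 = 7.967 years.
Total proper time: τ_1 + 7.967 = 24.85, so τ_1 = 24.85 − 7.967 = 16.88 years.
γ_1 = 34.25/16.88 = 2.029; β = √(1 − 1/γ²) = √0.7570.

β = 0.870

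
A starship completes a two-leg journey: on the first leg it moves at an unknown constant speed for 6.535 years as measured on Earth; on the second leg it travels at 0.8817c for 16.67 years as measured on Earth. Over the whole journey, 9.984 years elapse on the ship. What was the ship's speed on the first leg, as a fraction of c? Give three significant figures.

β = 0.946

Leg 1: speed unknown; τ_1 = 6.535/γ_1.
Leg 2: γ = 1/√(1 − 0.8817²) = 1/√0.2226 = 2.119; τ_2 = 16.67/2.119 = 7.865 years.
Total proper time: τ_1 + 7.865 = 9.984, so τ_1 = 9.984 − 7.865 = 2.119 years.
γ_1 = 6.535/2.119 = 3.084; β = √(1 − 1/γ²) = √0.8949.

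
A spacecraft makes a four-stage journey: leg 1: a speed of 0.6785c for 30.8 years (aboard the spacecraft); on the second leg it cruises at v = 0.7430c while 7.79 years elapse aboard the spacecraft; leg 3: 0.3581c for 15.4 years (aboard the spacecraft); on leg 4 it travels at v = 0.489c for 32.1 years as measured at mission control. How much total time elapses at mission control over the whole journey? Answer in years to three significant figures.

Leg 1: γ = 1/√(1 − 0.6785²) = 1/√0.5396 = 1.361; Δt_1 = 1.361 × 30.8 = 41.93 years.
Leg 2: γ = 1/√(1 − 0.7430²) = 1/√0.4480 = 1.494; Δt_2 = 1.494 × 7.79 = 11.64 years.
Leg 3: γ = 1/√(1 − 0.3581²) = 1/√0.8718 = 1.071; Δt_3 = 1.071 × 15.4 = 16.49 years.
Leg 4: 32.1 years is already measured at mission control.
Total: 41.93 + 11.64 + 16.49 + 32.10 years.

Δt = 102 years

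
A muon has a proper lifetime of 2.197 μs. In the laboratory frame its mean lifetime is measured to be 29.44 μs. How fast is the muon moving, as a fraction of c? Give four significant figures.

β = 0.9972

γ = Δt/τ₀ = 29.44/2.197 = 13.40
β = √(1 − 1/γ²) = √(1 − 0.005569) = √0.9944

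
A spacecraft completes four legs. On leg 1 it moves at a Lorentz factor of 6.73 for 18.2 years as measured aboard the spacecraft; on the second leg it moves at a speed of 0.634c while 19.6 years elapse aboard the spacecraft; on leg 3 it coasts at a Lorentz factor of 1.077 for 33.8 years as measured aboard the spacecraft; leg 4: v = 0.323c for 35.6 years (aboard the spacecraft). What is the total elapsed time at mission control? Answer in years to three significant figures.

Δt = 222 years

Leg 1: γ = 6.73; Δt_1 = 6.730 × 18.2 = 122.5 years.
Leg 2: γ = 1/√(1 − 0.634²) = 1/√0.5980 = 1.293; Δt_2 = 1.293 × 19.6 = 25.34 years.
Leg 3: γ = 1.077; Δt_3 = 1.077 × 33.8 = 36.40 years.
Leg 4: γ = 1/√(1 − 0.323²) = 1/√0.8957 = 1.057; Δt_4 = 1.057 × 35.6 = 37.62 years.
Total: 122.5 + 25.34 + 36.40 + 37.62 years.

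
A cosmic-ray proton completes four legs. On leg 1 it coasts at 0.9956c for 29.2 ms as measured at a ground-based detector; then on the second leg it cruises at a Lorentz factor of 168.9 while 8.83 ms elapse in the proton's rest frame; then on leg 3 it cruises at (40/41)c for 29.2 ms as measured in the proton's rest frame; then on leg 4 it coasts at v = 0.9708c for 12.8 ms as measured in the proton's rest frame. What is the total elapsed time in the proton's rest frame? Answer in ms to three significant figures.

τ = 53.6 ms

Leg 1: γ = 1/√(1 − 0.9956²) = 1/√0.008781 = 10.67; τ_1 = 29.2/10.67 = 2.736 ms.
Leg 2: 8.83 ms is already measured in the proton's rest frame.
Leg 3: 29.2 ms is already measured in the proton's rest frame.
Leg 4: 12.8 ms is already measured in the proton's rest frame.
Total: 2.736 + 8.830 + 29.20 + 12.80 ms.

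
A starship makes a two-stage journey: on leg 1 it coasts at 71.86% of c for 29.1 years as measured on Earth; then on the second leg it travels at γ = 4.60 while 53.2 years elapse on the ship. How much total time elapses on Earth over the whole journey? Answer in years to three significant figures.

Leg 1: 29.1 years is already measured on Earth.
Leg 2: γ = 4.60; Δt_2 = 4.600 × 53.2 = 244.7 years.
Total: 29.10 + 244.7 years.

Δt = 274 years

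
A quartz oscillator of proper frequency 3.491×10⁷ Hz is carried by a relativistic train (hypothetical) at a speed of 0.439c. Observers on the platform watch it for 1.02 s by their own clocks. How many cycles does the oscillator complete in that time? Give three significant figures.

N = 3.20×10⁷

γ = 1/√(1 − 0.439²) = 1/√0.8073 = 1.113
During 1.02 s of lab time, the oscillator's proper time advances by τ = Δt/γ = 1.02/1.113 = 0.9165 s = 9.165×10⁻¹ s.
N = f × τ = 3.491×10⁷ × 9.165×10⁻¹ = 3.199×10⁷.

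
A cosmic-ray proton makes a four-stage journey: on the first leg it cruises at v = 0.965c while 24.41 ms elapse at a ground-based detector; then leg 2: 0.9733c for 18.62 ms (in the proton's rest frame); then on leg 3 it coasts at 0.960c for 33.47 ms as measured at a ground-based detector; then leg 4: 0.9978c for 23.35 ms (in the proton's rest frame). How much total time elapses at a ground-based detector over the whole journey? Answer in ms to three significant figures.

Δt = 491 ms

Leg 1: 24.41 ms is already measured at a ground-based detector.
Leg 2: γ = 1/√(1 − 0.9733²) = 1/√0.05269 = 4.357; Δt_2 = 4.357 × 18.62 = 81.12 ms.
Leg 3: 33.47 ms is already measured at a ground-based detector.
Leg 4: γ = 1/√(1 − 0.9978²) = 1/√0.004395 = 15.08; Δt_4 = 15.08 × 23.35 = 352.2 ms.
Total: 24.41 + 81.12 + 33.47 + 352.2 ms.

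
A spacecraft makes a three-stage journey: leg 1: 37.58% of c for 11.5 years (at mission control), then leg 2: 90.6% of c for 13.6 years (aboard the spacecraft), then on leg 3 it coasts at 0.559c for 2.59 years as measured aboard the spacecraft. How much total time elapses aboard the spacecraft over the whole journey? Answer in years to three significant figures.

Leg 1: β = 0.3758; γ = 1/√(1 − 0.3758²) = 1/√0.8588 = 1.079; τ_1 = 11.5/1.079 = 10.66 years.
Leg 2: 13.6 years is already measured aboard the spacecraft.
Leg 3: 2.59 years is already measured aboard the spacecraft.
Total: 10.66 + 13.60 + 2.590 years.

τ = 26.8 years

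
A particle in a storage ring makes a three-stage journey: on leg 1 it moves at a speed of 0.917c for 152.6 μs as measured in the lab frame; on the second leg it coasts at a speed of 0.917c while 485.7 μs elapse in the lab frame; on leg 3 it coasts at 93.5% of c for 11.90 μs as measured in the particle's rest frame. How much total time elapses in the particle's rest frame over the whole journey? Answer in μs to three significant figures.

τ = 267 μs

Leg 1: γ = 1/√(1 − 0.917²) = 1/√0.1591 = 2.507; τ_1 = 152.6/2.507 = 60.87 μs.
Leg 2: γ = 1/√(1 − 0.917²) = 1/√0.1591 = 2.507; τ_2 = 485.7/2.507 = 193.7 μs.
Leg 3: 11.90 μs is already measured in the particle's rest frame.
Total: 60.87 + 193.7 + 11.90 μs.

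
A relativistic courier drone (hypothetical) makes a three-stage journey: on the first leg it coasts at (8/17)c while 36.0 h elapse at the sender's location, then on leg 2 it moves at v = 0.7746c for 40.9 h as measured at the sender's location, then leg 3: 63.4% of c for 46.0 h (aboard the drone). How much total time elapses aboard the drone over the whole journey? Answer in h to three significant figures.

Leg 1: γ = 1/√(1 − (8/17)²) = 17/15 ≈ 1.133; τ_1 = 36.0/1.133 = 31.76 h.
Leg 2: γ = 1/√(1 − 0.7746²) = 1/√0.4000 = 1.581; τ_2 = 40.9/1.581 = 25.87 h.
Leg 3: 46.0 h is already measured aboard the drone.
Total: 31.76 + 25.87 + 46.00 h.

τ = 104 h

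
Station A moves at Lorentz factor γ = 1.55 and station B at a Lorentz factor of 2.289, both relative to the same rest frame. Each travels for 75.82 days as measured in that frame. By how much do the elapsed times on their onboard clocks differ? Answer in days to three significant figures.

A: γ = 1.55; τ_A = 75.82/1.550 = 48.92 days.
B: γ = 2.289; τ_B = 75.82/2.289 = 33.12 days.

|τ_A − τ_B| = 15.8 days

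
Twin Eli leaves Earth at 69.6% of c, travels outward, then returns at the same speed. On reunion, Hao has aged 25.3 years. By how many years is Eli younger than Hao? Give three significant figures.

Δt − τ = 7.13 years

β = 0.696; γ = 1/√(1 − 0.696²) = 1/√0.5156 = 1.393
Eli's elapsed proper time: τ = 25.3/1.393 = 18.17 years.
Age gap = Δt − τ = 25.3 − 18.17 years.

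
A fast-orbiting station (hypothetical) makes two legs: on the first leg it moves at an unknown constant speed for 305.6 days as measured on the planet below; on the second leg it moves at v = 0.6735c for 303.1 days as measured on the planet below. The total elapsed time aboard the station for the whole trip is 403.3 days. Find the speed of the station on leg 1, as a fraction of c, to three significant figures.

β = 0.810

Leg 1: speed unknown; τ_1 = 305.6/γ_1.
Leg 2: γ = 1/√(1 − 0.6735²) = 1/√0.5464 = 1.353; τ_2 = 303.1/1.353 = 224.0 days.
Total proper time: τ_1 + 224.0 = 403.3, so τ_1 = 403.3 − 224.0 = 179.3 days.
γ_1 = 305.6/179.3 = 1.705; β = √(1 − 1/γ²) = √0.6559.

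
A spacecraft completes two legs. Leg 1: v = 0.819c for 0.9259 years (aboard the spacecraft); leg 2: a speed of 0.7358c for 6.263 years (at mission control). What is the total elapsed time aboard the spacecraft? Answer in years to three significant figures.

τ = 5.17 years

Leg 1: 0.9259 years is already measured aboard the spacecraft.
Leg 2: γ = 1/√(1 − 0.7358²) = 1/√0.4586 = 1.477; τ_2 = 6.263/1.477 = 4.241 years.
Total: 0.9259 + 4.241 years.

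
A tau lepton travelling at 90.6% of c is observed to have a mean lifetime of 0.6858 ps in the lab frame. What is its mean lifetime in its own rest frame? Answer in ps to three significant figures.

β = 0.906; γ = 1/√(1 − 0.906²) = 1/√0.1792 = 2.363
The lab-frame lifetime is the dilated interval; the proper lifetime is τ₀ = Δt/γ = 0.6858/2.363 ps.

τ₀ = 0.290 ps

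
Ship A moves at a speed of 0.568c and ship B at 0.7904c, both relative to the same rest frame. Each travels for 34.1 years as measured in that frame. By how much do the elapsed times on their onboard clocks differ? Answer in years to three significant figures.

|τ_A − τ_B| = 7.18 years

A: γ = 1/√(1 − 0.568²) = 1/√0.6774 = 1.215; τ_A = 34.1/1.215 = 28.07 years.
B: γ = 1/√(1 − 0.7904²) = 1/√0.3753 = 1.632; τ_B = 34.1/1.632 = 20.89 years.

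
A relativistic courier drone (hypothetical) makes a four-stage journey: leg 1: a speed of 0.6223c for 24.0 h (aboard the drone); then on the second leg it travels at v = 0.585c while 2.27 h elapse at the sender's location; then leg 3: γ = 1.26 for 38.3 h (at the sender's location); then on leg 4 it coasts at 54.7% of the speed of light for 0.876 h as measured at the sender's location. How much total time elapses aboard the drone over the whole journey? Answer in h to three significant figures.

τ = 57.0 h

Leg 1: 24.0 h is already measured aboard the drone.
Leg 2: γ = 1/√(1 − 0.585²) = 1/√0.6578 = 1.233; τ_2 = 2.27/1.233 = 1.841 h.
Leg 3: γ = 1.26; τ_3 = 38.3/1.260 = 30.40 h.
Leg 4: β = 0.547; γ = 1/√(1 − 0.547²) = 1/√0.7008 = 1.195; τ_4 = 0.876/1.195 = 0.7333 h.
Total: 24.00 + 1.841 + 30.40 + 0.7333 h.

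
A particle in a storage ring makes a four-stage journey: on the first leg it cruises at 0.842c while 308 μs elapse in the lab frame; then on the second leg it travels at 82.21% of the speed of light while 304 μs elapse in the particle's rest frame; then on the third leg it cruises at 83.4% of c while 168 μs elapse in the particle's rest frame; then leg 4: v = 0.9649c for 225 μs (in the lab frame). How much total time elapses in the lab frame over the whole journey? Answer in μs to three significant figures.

Δt = 1370 μs

Leg 1: 308 μs is already measured in the lab frame.
Leg 2: β = 0.8221; γ = 1/√(1 − 0.8221²) = 1/√0.3242 = 1.756; Δt_2 = 1.756 × 304 = 533.9 μs.
Leg 3: β = 0.834; γ = 1/√(1 − 0.834²) = 1/√0.3044 = 1.812; Δt_3 = 1.812 × 168 = 304.5 μs.
Leg 4: 225 μs is already measured in the lab frame.
Total: 308.0 + 533.9 + 304.5 + 225.0 μs.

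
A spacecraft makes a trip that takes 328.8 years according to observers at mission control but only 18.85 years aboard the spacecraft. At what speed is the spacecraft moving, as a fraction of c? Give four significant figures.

β = 0.9984

The proper time is measured aboard the spacecraft (both events occur at the spacecraft's location); Δt is measured at mission control. γ = Δt/τ = 328.8/18.85 = 17.44.
β = √(1 − 1/γ²) = √(1 − 0.003287) = √0.9967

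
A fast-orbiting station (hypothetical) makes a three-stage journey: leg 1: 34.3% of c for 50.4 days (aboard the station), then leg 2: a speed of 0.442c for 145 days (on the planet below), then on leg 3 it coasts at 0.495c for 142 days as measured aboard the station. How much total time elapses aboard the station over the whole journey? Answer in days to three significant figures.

τ = 322 days

Leg 1: 50.4 days is already measured aboard the station.
Leg 2: γ = 1/√(1 − 0.442²) = 1/√0.8046 = 1.115; τ_2 = 145/1.115 = 130.1 days.
Leg 3: 142 days is already measured aboard the station.
Total: 50.40 + 130.1 + 142.0 days.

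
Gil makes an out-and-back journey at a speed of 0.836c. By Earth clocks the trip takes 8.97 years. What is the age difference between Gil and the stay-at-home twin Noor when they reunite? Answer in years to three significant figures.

Δt − τ = 4.05 years

γ = 1/√(1 − 0.836²) = 1/√0.3011 = 1.822
Gil's elapsed proper time: τ = 8.97/1.822 = 4.922 years.
Age gap = Δt − τ = 8.97 − 4.922 years.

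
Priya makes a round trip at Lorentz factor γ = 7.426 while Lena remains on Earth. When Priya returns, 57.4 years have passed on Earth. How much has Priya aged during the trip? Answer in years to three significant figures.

γ = 7.426
Priya's clock measures proper time along the trip: τ = Δt/γ = 57.4/7.426 years.

τ = 7.73 years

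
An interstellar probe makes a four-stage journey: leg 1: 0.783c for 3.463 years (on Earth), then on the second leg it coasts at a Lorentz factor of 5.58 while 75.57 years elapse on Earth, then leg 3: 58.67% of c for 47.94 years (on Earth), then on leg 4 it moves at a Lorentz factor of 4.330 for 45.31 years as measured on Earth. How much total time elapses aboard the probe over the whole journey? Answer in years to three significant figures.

Leg 1: γ = 1/√(1 − 0.783²) = 1/√0.3869 = 1.608; τ_1 = 3.463/1.608 = 2.154 years.
Leg 2: γ = 5.58; τ_2 = 75.57/5.580 = 13.54 years.
Leg 3: β = 0.5867; γ = 1/√(1 − 0.5867²) = 1/√0.6558 = 1.235; τ_3 = 47.94/1.235 = 38.82 years.
Leg 4: γ = 4.330; τ_4 = 45.31/4.330 = 10.46 years.
Total: 2.154 + 13.54 + 38.82 + 10.46 years.

τ = 65.0 years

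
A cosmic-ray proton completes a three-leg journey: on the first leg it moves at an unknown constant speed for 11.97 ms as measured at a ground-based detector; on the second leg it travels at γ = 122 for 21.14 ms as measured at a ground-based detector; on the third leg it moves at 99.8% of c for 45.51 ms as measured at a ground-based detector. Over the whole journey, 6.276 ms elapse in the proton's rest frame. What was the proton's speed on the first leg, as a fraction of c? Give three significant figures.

β = 0.963

Leg 1: speed unknown; τ_1 = 11.97/γ_1.
Leg 2: γ = 122; τ_2 = 21.14/122.0 = 0.1733 ms.
Leg 3: β = 0.998; γ = 1/√(1 − 0.998²) = 1/√0.003996 = 15.82; τ_3 = 45.51/15.82 = 2.877 ms.
Total proper time: τ_1 + 0.1733 + 2.877 = 6.276, so τ_1 = 6.276 − 3.050 = 3.226 ms.
γ_1 = 11.97/3.226 = 3.711; β = √(1 − 1/γ²) = √0.9274.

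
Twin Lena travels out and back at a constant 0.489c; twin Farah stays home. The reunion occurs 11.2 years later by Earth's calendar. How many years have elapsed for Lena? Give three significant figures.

γ = 1/√(1 − 0.489²) = 1/√0.7609 = 1.146
Lena's clock measures proper time along the trip: τ = Δt/γ = 11.2/1.146 years.

τ = 9.77 years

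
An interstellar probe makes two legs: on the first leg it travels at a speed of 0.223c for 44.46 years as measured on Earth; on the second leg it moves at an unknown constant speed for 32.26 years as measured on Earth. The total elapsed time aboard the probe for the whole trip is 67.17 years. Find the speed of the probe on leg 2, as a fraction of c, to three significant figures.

Leg 1: γ = 1/√(1 − 0.223²) = 1/√0.9503 = 1.026; τ_1 = 44.46/1.026 = 43.34 years.
Leg 2: speed unknown; τ_2 = 32.26/γ_2.
Total proper time: 43.34 + τ_2 = 67.17, so τ_2 = 67.17 − 43.34 = 23.83 years.
γ_2 = 32.26/23.83 = 1.354; β = √(1 − 1/γ²) = √0.4544.

β = 0.674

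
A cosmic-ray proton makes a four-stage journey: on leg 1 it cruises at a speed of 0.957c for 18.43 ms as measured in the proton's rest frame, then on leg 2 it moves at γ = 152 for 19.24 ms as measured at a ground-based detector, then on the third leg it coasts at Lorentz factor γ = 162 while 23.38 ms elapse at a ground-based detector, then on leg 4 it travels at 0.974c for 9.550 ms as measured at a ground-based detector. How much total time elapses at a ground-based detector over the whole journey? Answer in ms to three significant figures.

Leg 1: γ = 1/√(1 − 0.957²) = 1/√0.08415 = 3.447; Δt_1 = 3.447 × 18.43 = 63.53 ms.
Leg 2: 19.24 ms is already measured at a ground-based detector.
Leg 3: 23.38 ms is already measured at a ground-based detector.
Leg 4: 9.550 ms is already measured at a ground-based detector.
Total: 63.53 + 19.24 + 23.38 + 9.550 ms.

Δt = 116 ms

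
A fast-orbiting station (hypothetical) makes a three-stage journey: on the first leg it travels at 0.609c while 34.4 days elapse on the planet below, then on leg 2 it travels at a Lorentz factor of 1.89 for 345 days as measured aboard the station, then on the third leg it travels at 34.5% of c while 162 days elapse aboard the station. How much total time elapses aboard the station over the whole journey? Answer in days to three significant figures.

τ = 534 days

Leg 1: γ = 1/√(1 − 0.609²) = 1/√0.6291 = 1.261; τ_1 = 34.4/1.261 = 27.29 days.
Leg 2: 345 days is already measured aboard the station.
Leg 3: 162 days is already measured aboard the station.
Total: 27.29 + 345.0 + 162.0 days.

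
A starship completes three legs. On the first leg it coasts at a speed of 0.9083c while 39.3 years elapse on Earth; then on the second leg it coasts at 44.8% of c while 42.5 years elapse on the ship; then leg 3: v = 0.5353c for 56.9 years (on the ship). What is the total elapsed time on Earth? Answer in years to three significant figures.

Leg 1: 39.3 years is already measured on Earth.
Leg 2: β = 0.448; γ = 1/√(1 − 0.448²) = 1/√0.7993 = 1.119; Δt_2 = 1.119 × 42.5 = 47.54 years.
Leg 3: γ = 1/√(1 − 0.5353²) = 1/√0.7135 = 1.184; Δt_3 = 1.184 × 56.9 = 67.36 years.
Total: 39.30 + 47.54 + 67.36 years.

Δt = 154 years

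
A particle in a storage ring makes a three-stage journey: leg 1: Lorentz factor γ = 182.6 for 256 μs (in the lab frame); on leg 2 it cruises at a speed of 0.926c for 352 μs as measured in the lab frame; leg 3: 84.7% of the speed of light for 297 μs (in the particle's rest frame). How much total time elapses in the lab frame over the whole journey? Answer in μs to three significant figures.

Leg 1: 256 μs is already measured in the lab frame.
Leg 2: 352 μs is already measured in the lab frame.
Leg 3: β = 0.847; γ = 1/√(1 − 0.847²) = 1/√0.2826 = 1.881; Δt_3 = 1.881 × 297 = 558.7 μs.
Total: 256.0 + 352.0 + 558.7 μs.

Δt = 1170 μs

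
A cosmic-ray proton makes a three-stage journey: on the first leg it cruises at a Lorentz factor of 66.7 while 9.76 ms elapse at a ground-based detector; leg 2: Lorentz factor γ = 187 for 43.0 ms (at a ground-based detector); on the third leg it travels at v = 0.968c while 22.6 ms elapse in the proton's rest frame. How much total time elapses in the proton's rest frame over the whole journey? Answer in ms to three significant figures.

τ = 23.0 ms

Leg 1: γ = 66.7; τ_1 = 9.76/66.70 = 0.1463 ms.
Leg 2: γ = 187; τ_2 = 43.0/187.0 = 0.2299 ms.
Leg 3: 22.6 ms is already measured in the proton's rest frame.
Total: 0.1463 + 0.2299 + 22.60 ms.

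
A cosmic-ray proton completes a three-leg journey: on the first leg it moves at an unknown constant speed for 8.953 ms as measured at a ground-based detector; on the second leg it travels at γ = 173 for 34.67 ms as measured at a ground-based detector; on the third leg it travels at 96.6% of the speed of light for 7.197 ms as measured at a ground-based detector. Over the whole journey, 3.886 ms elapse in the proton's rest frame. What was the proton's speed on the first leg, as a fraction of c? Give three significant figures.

Leg 1: speed unknown; τ_1 = 8.953/γ_1.
Leg 2: γ = 173; τ_2 = 34.67/173.0 = 0.2004 ms.
Leg 3: β = 0.966; γ = 1/√(1 − 0.966²) = 1/√0.06684 = 3.868; τ_3 = 7.197/3.868 = 1.861 ms.
Total proper time: τ_1 + 0.2004 + 1.861 = 3.886, so τ_1 = 3.886 − 2.061 = 1.825 ms.
γ_1 = 8.953/1.825 = 4.906; β = √(1 − 1/γ²) = √0.9585.

β = 0.979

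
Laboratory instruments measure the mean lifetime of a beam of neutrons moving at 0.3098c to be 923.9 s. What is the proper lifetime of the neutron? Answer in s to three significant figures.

γ = 1/√(1 − 0.3098²) = 1/√0.9040 = 1.052
The lab-frame lifetime is the dilated interval; the proper lifetime is τ₀ = Δt/γ = 923.9/1.052 s.

τ₀ = 878 s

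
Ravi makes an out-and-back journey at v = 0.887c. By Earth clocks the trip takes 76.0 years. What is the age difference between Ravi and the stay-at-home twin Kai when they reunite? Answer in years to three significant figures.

Δt − τ = 40.9 years

γ = 1/√(1 − 0.887²) = 1/√0.2132 = 2.166
Ravi's elapsed proper time: τ = 76.0/2.166 = 35.09 years.
Age gap = Δt − τ = 76.0 − 35.09 years.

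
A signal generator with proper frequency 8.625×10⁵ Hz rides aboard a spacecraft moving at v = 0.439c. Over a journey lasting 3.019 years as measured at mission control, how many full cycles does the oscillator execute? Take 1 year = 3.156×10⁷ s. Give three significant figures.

N = 7.38×10¹³

γ = 1/√(1 − 0.439²) = 1/√0.8073 = 1.113
The oscillator's own cycle count is N = f × τ where τ is the proper time aboard the spacecraft. τ = Δt/γ = 3.019/1.113 = 2.713 years = 8.561×10⁷ s.
N = 8.625×10⁵ × 8.561×10⁷ = 7.384×10¹³.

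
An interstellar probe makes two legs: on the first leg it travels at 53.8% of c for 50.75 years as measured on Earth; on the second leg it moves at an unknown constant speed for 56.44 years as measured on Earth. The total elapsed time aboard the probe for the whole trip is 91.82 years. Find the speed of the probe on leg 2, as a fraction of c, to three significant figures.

Leg 1: β = 0.538; γ = 1/√(1 − 0.538²) = 1/√0.7106 = 1.186; τ_1 = 50.75/1.186 = 42.78 years.
Leg 2: speed unknown; τ_2 = 56.44/γ_2.
Total proper time: 42.78 + τ_2 = 91.82, so τ_2 = 91.82 − 42.78 = 49.04 years.
γ_2 = 56.44/49.04 = 1.151; β = √(1 − 1/γ²) = √0.2450.

β = 0.495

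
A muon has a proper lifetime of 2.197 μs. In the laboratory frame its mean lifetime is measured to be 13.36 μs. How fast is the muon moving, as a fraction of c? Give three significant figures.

β = 0.986

γ = Δt/τ₀ = 13.36/2.197 = 6.081
β = √(1 − 1/γ²) = √(1 − 0.02704) = √0.9730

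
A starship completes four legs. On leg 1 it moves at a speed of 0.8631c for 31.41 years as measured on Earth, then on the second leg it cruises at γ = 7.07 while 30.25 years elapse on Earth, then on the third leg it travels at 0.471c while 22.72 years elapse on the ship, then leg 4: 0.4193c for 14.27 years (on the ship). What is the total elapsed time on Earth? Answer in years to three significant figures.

Δt = 103 years

Leg 1: 31.41 years is already measured on Earth.
Leg 2: 30.25 years is already measured on Earth.
Leg 3: γ = 1/√(1 − 0.471²) = 1/√0.7782 = 1.134; Δt_3 = 1.134 × 22.72 = 25.76 years.
Leg 4: γ = 1/√(1 − 0.4193²) = 1/√0.8242 = 1.102; Δt_4 = 1.102 × 14.27 = 15.72 years.
Total: 31.41 + 30.25 + 25.76 + 15.72 years.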